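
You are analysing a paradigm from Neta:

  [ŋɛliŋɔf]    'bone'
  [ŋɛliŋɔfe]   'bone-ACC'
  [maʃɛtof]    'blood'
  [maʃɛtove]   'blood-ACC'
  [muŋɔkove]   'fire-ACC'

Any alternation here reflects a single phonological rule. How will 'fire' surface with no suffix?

[muŋɔkof]

'blood' shows [f] ~ [v] at the end of the stem ([maʃɛtof] vs [maʃɛtove]).
If /f/ were underlying and a rule turned it into [v] before the ACC suffix, 'bone' would also alternate; but it has [f] in both [ŋɛliŋɔf] and [ŋɛliŋɔfe].
The underlying segment must be /v/; voiced obstruents become voiceless word-finally, yielding [f] there.
The one attested form of 'fire', [muŋɔkove], shows underlying /muŋɔkov/. Applying the same rule word-finally gives [muŋɔkof].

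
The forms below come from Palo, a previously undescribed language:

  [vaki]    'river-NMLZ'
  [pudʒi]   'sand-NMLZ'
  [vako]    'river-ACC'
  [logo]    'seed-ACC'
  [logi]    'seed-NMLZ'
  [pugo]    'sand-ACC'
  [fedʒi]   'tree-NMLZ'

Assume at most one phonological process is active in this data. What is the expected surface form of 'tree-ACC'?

[fego]

The stem for 'sand' ends in [dʒ] in [pudʒi] but [g] in [pugo].
But 'seed' keeps [g] in both environments ([logi], [logo]), so there is no rule changing /g/ to [dʒ] before the NMLZ suffix.
The alternation reflects depalatalization: palato-alveolar /dʒ/ becomes [g] when no front vowel follows. /dʒ/ is underlying.
From [fedʒi] the stem 'tree' is /fedʒ/; when no front vowel follows this yields [fego].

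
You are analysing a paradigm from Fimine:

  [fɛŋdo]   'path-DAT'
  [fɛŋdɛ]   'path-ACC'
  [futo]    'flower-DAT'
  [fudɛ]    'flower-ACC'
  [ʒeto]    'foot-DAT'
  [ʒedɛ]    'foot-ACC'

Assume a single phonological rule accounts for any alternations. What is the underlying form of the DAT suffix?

/-to/

The DAT suffix surfaces as [-do] and [-to], depending on the final segment of the stem.
By contrast the ACC suffix keeps its initial [d] throughout — that segment must be underlying.
So the underlying form is /-to/, and voiceless stops become voiced after a nasal.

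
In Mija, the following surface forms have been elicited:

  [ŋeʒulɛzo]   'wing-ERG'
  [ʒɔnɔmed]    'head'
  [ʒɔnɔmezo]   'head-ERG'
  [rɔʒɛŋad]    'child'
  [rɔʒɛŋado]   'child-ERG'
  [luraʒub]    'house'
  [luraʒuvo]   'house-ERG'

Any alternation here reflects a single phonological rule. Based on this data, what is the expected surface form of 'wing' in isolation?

'head' shows [d] ~ [z] at the end of the stem ([ʒɔnɔmed] vs [ʒɔnɔmezo]).
The stem 'child' ([rɔʒɛŋad], [rɔʒɛŋado]) shows [d] unchanged in both environments, so [d] cannot be basic with [z] derived before the ERG suffix.
The alternation reflects word-final hardening: voiced fricatives become stops word-finally. /z/ is underlying.
The one attested form of 'wing', [ŋeʒulɛzo], shows underlying /ŋeʒulɛz/. Applying the same rule word-finally gives [ŋeʒulɛd].

[ŋeʒulɛd]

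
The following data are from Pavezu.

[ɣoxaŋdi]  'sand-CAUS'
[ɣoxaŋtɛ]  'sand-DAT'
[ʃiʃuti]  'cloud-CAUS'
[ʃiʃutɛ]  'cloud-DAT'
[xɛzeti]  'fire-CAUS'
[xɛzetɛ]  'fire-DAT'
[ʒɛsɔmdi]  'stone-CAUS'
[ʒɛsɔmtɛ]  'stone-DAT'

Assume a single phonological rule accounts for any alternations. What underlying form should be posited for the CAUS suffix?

The CAUS suffix surfaces as [-di] and [-ti], depending on the final segment of the stem.
By contrast the DAT suffix keeps its initial [t] throughout — that segment must be underlying.
The CAUS suffix is therefore /-di/ underlyingly, with post-vocalic devoicing: voiced stops become voiceless after a vowel.

/-di/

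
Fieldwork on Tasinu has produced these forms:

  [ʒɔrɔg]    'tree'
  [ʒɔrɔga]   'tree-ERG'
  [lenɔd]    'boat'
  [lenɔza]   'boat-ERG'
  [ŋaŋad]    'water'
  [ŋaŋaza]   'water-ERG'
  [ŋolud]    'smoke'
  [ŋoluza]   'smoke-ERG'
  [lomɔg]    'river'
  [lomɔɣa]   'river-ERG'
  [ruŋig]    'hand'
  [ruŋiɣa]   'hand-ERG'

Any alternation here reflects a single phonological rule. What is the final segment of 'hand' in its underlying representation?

/ɣ/

The stem for 'hand' ends in [g] in [ruŋig] but [ɣ] in [ruŋiɣa].
But 'tree' keeps [g] in both environments ([ʒɔrɔg], [ʒɔrɔga]), so there is no rule changing /g/ to [ɣ] before the ERG suffix.
The alternation reflects word-final hardening: voiced fricatives become stops word-finally. /ɣ/ is underlying.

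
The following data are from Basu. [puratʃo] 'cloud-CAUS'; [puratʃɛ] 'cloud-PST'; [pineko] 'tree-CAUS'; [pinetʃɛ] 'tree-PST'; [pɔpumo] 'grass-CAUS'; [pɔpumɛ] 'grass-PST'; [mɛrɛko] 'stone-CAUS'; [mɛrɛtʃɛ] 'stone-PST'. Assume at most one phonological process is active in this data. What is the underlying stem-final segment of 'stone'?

The root 'stone' surfaces as [mɛrɛko] and [mɛrɛtʃɛ], with a stem-final [k] ~ [tʃ] alternation.
The stem 'cloud' ([puratʃo], [puratʃɛ]) shows [tʃ] unchanged in both environments, so [tʃ] cannot be basic with [k] derived before the CAUS suffix.
Therefore /k/ is basic and [tʃ] is derived by palatalization before a front vowel (/k/ becomes palato-alveolar [tʃ] before a front vowel).

/k/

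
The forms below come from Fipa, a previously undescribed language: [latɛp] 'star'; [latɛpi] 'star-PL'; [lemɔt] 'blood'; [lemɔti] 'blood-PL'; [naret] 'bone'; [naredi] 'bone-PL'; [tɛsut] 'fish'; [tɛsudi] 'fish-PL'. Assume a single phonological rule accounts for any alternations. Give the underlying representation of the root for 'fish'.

/tɛsud/

'fish' shows [t] ~ [d] at the end of the stem ([tɛsut] vs [tɛsudi]).
If /t/ were underlying and a rule turned it into [d] before the PL suffix, 'blood' would also alternate; but it has [t] in both [lemɔt] and [lemɔti].
Therefore /d/ is basic and [t] is derived by word-final obstruent devoicing (voiced obstruents become voiceless word-finally).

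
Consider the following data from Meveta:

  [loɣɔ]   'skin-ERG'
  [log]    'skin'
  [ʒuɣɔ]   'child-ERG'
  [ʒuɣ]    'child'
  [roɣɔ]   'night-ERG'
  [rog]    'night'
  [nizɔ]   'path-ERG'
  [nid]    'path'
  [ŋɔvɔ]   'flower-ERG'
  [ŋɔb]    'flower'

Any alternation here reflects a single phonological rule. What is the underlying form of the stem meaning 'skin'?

In [loɣɔ] and [log] the final segment of 'skin' alternates: [ɣ] ~ [g].
If /ɣ/ were underlying and a rule turned it into [g] in isolation, 'child' would also alternate; but it has [ɣ] in both [ʒuɣɔ] and [ʒuɣ].
The underlying segment must be /g/; voiced stops become fricatives between vowels, yielding [ɣ] there.

/log/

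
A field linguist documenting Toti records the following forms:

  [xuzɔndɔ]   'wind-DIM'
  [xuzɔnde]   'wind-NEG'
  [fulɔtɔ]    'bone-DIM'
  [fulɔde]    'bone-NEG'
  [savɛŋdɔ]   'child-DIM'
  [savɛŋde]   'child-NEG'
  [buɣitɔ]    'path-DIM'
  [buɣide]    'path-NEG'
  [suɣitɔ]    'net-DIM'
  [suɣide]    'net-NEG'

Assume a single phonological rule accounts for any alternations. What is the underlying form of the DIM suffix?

The DIM suffix surfaces as [-dɔ] and [-tɔ], depending on the final segment of the stem.
The NEG suffix, which begins with [d], is invariant after every stem; so [d] is not altered by any rule here.
The DIM suffix is therefore /-tɔ/ underlyingly, with post-nasal voicing: voiceless stops become voiced after a nasal.

/-tɔ/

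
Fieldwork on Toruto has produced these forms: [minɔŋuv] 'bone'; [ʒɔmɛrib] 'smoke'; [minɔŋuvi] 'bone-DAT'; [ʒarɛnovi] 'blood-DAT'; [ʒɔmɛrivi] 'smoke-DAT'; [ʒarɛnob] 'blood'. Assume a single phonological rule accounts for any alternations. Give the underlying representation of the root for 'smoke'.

/ʒɔmɛrib/

The stem for 'smoke' ends in [b] in [ʒɔmɛrib] but [v] in [ʒɔmɛrivi].
The stem 'bone' ([minɔŋuv], [minɔŋuvi]) shows [v] unchanged in both environments, so [v] cannot be basic with [b] derived in isolation.
The underlying segment must be /b/; voiced stops become fricatives between vowels, yielding [v] there.
The underlying form of 'smoke' is therefore /ʒɔmɛrib/.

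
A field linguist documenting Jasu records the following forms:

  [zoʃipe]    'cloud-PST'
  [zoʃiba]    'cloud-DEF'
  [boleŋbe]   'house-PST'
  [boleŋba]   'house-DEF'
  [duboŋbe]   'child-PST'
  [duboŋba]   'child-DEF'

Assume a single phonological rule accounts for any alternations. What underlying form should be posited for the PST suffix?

The PST morpheme has two allomorphs, [-be] and [-pe].
By contrast the DEF suffix keeps its initial [b] throughout — that segment must be underlying.
So the underlying form is /-pe/, and voiceless stops become voiced after a nasal.

/-pe/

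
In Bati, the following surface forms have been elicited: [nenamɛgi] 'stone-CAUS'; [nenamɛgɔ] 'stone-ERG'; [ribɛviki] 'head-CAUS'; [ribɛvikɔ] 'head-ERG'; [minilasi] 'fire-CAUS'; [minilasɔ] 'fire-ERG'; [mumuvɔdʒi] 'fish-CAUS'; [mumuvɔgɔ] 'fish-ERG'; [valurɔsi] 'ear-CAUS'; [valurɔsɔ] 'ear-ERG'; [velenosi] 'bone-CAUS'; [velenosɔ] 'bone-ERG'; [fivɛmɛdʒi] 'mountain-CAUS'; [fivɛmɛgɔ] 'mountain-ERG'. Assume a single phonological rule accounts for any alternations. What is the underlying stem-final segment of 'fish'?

The root 'fish' surfaces as [mumuvɔdʒi] and [mumuvɔgɔ], with a stem-final [dʒ] ~ [g] alternation.
If /g/ were underlying and a rule turned it into [dʒ] before the CAUS suffix, 'stone' would also alternate; but it has [g] in both [nenamɛgi] and [nenamɛgɔ].
The alternation reflects depalatalization: palato-alveolar /dʒ/ becomes [g] when no front vowel follows. /dʒ/ is underlying.

/dʒ/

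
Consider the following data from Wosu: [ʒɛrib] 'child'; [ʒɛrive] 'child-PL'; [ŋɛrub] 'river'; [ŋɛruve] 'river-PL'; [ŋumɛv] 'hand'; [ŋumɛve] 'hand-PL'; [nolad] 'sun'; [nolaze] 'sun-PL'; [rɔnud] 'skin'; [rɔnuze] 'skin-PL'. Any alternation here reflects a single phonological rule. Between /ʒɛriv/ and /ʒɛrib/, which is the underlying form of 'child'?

/ʒɛrib/

In [ʒɛrib] and [ʒɛrive] the final segment of 'child' alternates: [b] ~ [v].
The stem 'hand' ([ŋumɛv], [ŋumɛve]) shows [v] unchanged in both environments, so [v] cannot be basic with [b] derived in isolation.
The alternation reflects intervocalic spirantization: voiced stops become fricatives between vowels. /b/ is underlying.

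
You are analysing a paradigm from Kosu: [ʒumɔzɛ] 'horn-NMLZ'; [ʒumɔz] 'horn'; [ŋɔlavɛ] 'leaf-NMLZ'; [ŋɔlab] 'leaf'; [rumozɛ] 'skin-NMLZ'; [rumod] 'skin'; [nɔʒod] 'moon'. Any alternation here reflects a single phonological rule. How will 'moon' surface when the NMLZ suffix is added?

The stem for 'skin' ends in [z] in [rumozɛ] but [d] in [rumod].
The stem 'horn' ([ʒumɔzɛ], [ʒumɔz]) shows [z] unchanged in both environments, so [z] cannot be basic with [d] derived in isolation.
The underlying segment must be /d/; voiced stops become fricatives between vowels, yielding [z] there.
From [nɔʒod] the stem 'moon' is /nɔʒod/; between vowels this yields [nɔʒozɛ].

[nɔʒozɛ]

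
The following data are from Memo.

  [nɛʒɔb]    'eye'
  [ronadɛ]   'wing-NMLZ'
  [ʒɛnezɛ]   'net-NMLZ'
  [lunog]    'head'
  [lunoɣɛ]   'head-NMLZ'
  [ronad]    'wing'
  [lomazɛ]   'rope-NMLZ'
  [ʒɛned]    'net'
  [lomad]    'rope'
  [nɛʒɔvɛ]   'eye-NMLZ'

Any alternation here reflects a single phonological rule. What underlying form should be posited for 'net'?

/ʒɛnez/

In [ʒɛned] and [ʒɛnezɛ] the final segment of 'net' alternates: [d] ~ [z].
Compare 'wing', with invariant [d] in [ronad] and [ronadɛ]: an analysis with underlying /d/ and a rule producing [z] before the NMLZ suffix would wrongly predict alternation here too.
Therefore /z/ is basic and [d] is derived by word-final hardening (voiced fricatives become stops word-finally).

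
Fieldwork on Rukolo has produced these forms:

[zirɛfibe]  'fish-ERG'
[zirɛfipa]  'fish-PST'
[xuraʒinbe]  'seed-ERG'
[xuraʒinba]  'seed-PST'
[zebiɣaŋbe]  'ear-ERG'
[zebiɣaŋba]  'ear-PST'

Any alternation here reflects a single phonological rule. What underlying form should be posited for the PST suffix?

/-pa/

The PST morpheme has two allomorphs, [-ba] and [-pa].
By contrast the ERG suffix keeps its initial [b] throughout — that segment must be underlying.
The PST suffix is therefore /-pa/ underlyingly, with post-nasal voicing: voiceless stops become voiced after a nasal.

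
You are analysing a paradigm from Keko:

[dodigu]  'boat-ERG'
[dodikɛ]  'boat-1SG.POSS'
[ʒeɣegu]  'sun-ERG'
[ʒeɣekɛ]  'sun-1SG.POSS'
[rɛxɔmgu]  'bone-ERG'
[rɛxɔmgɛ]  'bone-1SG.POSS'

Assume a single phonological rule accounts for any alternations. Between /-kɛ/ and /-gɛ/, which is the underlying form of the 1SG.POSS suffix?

The 1SG.POSS morpheme has two allomorphs, [-gɛ] and [-kɛ].
The ERG suffix, which begins with [g], is invariant after every stem; so [g] is not altered by any rule here.
So the underlying form is /-kɛ/, and voiceless stops become voiced after a nasal.

/-kɛ/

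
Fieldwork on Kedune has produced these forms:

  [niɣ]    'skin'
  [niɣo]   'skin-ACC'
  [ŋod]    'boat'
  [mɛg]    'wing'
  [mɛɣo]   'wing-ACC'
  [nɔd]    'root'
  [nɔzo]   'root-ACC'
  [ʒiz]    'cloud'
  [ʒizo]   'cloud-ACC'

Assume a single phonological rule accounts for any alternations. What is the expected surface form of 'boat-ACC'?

The root 'root' surfaces as [nɔd] and [nɔzo], with a stem-final [d] ~ [z] alternation.
But 'cloud' keeps [z] in both environments ([ʒiz], [ʒizo]), so there is no rule changing /z/ to [d] in isolation.
The underlying segment must be /d/; voiced stops become fricatives between vowels, yielding [z] there.
From [ŋod] the stem 'boat' is /ŋod/; between vowels this yields [ŋozo].

[ŋozo]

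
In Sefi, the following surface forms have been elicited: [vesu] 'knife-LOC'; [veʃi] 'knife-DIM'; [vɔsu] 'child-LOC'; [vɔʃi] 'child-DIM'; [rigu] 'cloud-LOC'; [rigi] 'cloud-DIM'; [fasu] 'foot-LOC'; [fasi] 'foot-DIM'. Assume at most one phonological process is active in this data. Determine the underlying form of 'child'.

/vɔʃ/

In [vɔsu] and [vɔʃi] the final segment of 'child' alternates: [s] ~ [ʃ].
The stem 'foot' ([fasu], [fasi]) shows [s] unchanged in both environments, so [s] cannot be basic with [ʃ] derived before the DIM suffix.
The alternation reflects depalatalization: palato-alveolar /ʃ/ becomes [s] when no front vowel follows. /ʃ/ is underlying.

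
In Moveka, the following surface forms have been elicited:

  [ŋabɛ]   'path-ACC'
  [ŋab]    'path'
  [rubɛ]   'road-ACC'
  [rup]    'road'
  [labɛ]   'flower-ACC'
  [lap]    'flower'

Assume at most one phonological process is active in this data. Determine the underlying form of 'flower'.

In [labɛ] and [lap] the final segment of 'flower' alternates: [b] ~ [p].
Compare 'path', with invariant [b] in [ŋabɛ] and [ŋab]: an analysis with underlying /b/ and a rule producing [p] in isolation would wrongly predict alternation here too.
So /p/ is underlying, and a rule of intervocalic voicing — voiceless stops become voiced between vowels — gives [b].

/lap/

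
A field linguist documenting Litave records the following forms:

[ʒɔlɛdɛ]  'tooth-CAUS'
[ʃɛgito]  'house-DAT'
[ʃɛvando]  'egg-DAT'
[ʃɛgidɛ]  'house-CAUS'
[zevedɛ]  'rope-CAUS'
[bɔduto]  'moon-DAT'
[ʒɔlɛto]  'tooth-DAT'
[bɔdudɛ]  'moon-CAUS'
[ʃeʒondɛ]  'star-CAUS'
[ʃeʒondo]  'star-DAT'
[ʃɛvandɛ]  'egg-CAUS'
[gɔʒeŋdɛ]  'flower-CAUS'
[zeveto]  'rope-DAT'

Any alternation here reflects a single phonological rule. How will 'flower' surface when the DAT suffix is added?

The DAT morpheme has two allomorphs, [-do] and [-to].
The CAUS suffix, which begins with [d], is invariant after every stem; so [d] is not altered by any rule here.
So the underlying form is /-to/, and voiceless stops become voiced after a nasal.
After 'flower', which ends in a nasal, the suffix surfaces as [-do], giving [gɔʒeŋdo].

[gɔʒeŋdo]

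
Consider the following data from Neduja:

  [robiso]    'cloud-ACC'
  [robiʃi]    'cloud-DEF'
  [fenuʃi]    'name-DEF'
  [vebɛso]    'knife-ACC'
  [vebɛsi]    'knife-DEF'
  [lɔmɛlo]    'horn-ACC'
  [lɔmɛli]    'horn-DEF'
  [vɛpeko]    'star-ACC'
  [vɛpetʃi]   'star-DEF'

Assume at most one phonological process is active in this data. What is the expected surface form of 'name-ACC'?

[fenuso]

The root 'cloud' surfaces as [robiso] and [robiʃi], with a stem-final [s] ~ [ʃ] alternation.
But 'knife' keeps [s] in both environments ([vebɛso], [vebɛsi]), so there is no rule changing /s/ to [ʃ] before the DEF suffix.
So /ʃ/ is underlying, and a rule of depalatalization — palato-alveolar /tʃ/ and /ʃ/ become [k] and [s] when no front vowel follows — gives [s].
The one attested form of 'name', [fenuʃi], shows underlying /fenuʃ/. Applying the same rule when no front vowel follows gives [fenuso].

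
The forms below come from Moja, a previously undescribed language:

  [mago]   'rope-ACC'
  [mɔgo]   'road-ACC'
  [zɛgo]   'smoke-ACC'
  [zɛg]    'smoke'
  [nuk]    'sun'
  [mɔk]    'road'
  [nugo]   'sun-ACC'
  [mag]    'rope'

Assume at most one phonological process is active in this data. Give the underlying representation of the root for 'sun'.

'sun' shows [k] ~ [g] at the end of the stem ([nuk] vs [nugo]).
Compare 'rope', with invariant [g] in [mag] and [mago]: an analysis with underlying /g/ and a rule producing [k] in isolation would wrongly predict alternation here too.
The underlying segment must be /k/; voiceless stops become voiced between vowels, yielding [g] there.

/nuk/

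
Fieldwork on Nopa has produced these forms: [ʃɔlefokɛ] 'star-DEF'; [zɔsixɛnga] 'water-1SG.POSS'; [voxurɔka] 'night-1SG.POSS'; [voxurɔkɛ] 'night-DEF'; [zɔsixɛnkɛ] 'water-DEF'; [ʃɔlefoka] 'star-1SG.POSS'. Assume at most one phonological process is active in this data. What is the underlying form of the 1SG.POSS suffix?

/-ga/

The 1SG.POSS suffix surfaces as [-ga] and [-ka], depending on the final segment of the stem.
By contrast the DEF suffix keeps its initial [k] throughout — that segment must be underlying.
The 1SG.POSS suffix is therefore /-ga/ underlyingly, with post-vocalic devoicing: voiced stops become voiceless after a vowel.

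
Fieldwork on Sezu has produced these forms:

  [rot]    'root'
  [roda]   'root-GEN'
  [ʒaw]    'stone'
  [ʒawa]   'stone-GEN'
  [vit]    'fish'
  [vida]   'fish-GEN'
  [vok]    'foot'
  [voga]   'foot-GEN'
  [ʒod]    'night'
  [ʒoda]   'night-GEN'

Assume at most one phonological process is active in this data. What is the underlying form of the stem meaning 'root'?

/rot/

The root 'root' surfaces as [rot] and [roda], with a stem-final [t] ~ [d] alternation.
The stem 'night' ([ʒod], [ʒoda]) shows [d] unchanged in both environments, so [d] cannot be basic with [t] derived in isolation.
The alternation reflects intervocalic voicing: voiceless stops become voiced between vowels. /t/ is underlying.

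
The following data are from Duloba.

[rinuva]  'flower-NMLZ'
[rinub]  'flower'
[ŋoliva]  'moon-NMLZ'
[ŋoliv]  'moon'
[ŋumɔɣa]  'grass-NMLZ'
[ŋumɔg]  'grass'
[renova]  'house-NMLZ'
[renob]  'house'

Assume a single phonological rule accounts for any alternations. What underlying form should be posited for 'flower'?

The stem for 'flower' ends in [v] in [rinuva] but [b] in [rinub].
But 'moon' keeps [v] in both environments ([ŋoliva], [ŋoliv]), so there is no rule changing /v/ to [b] in isolation.
So /b/ is underlying, and a rule of intervocalic spirantization — voiced stops become fricatives between vowels — gives [v].
So 'flower' = /rinub/.

/rinub/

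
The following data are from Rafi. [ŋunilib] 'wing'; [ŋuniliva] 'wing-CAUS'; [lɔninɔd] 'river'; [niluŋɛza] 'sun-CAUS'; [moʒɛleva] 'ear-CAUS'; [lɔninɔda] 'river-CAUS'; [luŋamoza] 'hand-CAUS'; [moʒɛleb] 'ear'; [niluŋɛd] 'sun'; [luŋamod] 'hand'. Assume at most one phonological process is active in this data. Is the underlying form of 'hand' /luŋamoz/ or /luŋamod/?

'hand' shows [z] ~ [d] at the end of the stem ([luŋamoza] vs [luŋamod]).
But 'river' keeps [d] in both environments ([lɔninɔda], [lɔninɔd]), so there is no rule changing /d/ to [z] before the CAUS suffix.
The alternation reflects word-final hardening: voiced fricatives become stops word-finally. /z/ is underlying.

/luŋamoz/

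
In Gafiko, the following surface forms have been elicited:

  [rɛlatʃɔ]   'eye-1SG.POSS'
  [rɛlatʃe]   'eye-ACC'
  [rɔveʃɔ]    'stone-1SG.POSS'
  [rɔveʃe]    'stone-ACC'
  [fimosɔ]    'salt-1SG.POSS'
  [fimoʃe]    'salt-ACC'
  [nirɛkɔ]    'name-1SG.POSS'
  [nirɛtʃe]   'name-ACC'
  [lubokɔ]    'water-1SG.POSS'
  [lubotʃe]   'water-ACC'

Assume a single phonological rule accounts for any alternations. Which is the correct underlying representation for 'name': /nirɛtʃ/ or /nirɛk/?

The stem for 'name' ends in [k] in [nirɛkɔ] but [tʃ] in [nirɛtʃe].
The stem 'eye' ([rɛlatʃɔ], [rɛlatʃe]) shows [tʃ] unchanged in both environments, so [tʃ] cannot be basic with [k] derived before the 1SG.POSS suffix.
So /k/ is underlying, and a rule of palatalization before a front vowel — /k/ and /s/ become palato-alveolar [tʃ] and [ʃ] before a front vowel — gives [tʃ].

/nirɛk/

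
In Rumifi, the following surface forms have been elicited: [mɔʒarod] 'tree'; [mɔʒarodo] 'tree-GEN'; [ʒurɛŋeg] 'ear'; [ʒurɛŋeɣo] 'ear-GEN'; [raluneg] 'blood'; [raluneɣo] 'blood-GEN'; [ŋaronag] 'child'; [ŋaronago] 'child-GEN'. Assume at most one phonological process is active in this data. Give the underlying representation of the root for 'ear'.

/ʒurɛŋeɣ/

The stem for 'ear' ends in [g] in [ʒurɛŋeg] but [ɣ] in [ʒurɛŋeɣo].
But 'child' keeps [g] in both environments ([ŋaronag], [ŋaronago]), so there is no rule changing /g/ to [ɣ] before the GEN suffix.
The alternation reflects word-final hardening: voiced fricatives become stops word-finally. /ɣ/ is underlying.
The underlying form of 'ear' is therefore /ʒurɛŋeɣ/.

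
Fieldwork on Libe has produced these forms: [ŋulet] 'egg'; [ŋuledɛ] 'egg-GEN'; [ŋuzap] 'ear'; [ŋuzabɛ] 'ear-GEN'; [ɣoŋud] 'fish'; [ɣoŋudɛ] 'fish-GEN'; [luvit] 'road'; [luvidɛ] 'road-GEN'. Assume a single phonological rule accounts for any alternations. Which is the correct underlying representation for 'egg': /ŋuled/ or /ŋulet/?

In [ŋulet] and [ŋuledɛ] the final segment of 'egg' alternates: [t] ~ [d].
If /d/ were underlying and a rule turned it into [t] in isolation, 'fish' would also alternate; but it has [d] in both [ɣoŋud] and [ɣoŋudɛ].
Therefore /t/ is basic and [d] is derived by intervocalic voicing (voiceless stops become voiced between vowels).

/ŋulet/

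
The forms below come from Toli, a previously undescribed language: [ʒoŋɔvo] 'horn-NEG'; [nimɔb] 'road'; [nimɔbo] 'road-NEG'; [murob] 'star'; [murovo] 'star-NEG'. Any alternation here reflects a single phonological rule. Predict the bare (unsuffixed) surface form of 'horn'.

[ʒoŋɔb]

'star' shows [b] ~ [v] at the end of the stem ([murob] vs [murovo]).
Compare 'road', with invariant [b] in [nimɔb] and [nimɔbo]: an analysis with underlying /b/ and a rule producing [v] before the NEG suffix would wrongly predict alternation here too.
Therefore /v/ is basic and [b] is derived by word-final hardening (voiced fricatives become stops word-finally).
The one attested form of 'horn', [ʒoŋɔvo], shows underlying /ʒoŋɔv/. Applying the same rule word-finally gives [ʒoŋɔb].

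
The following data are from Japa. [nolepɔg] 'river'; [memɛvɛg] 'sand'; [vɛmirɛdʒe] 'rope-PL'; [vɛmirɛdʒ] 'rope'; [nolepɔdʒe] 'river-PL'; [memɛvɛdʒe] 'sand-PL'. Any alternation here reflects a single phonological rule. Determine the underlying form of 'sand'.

In [memɛvɛg] and [memɛvɛdʒe] the final segment of 'sand' alternates: [g] ~ [dʒ].
If /dʒ/ were underlying and a rule turned it into [g] in isolation, 'rope' would also alternate; but it has [dʒ] in both [vɛmirɛdʒ] and [vɛmirɛdʒe].
The underlying segment must be /g/; /g/ becomes palato-alveolar [dʒ] before a front vowel, yielding [dʒ] there.

/memɛvɛg/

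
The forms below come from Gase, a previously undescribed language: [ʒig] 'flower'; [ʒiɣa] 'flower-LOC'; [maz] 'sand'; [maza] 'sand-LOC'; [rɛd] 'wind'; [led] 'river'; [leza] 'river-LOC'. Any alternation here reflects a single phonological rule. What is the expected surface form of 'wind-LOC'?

[rɛza]

The stem for 'river' ends in [d] in [led] but [z] in [leza].
Compare 'sand', with invariant [z] in [maz] and [maza]: an analysis with underlying /z/ and a rule producing [d] in isolation would wrongly predict alternation here too.
Therefore /d/ is basic and [z] is derived by intervocalic spirantization (voiced stops become fricatives between vowels).
The one attested form of 'wind', [rɛd], shows underlying /rɛd/. Applying the same rule between vowels gives [rɛza].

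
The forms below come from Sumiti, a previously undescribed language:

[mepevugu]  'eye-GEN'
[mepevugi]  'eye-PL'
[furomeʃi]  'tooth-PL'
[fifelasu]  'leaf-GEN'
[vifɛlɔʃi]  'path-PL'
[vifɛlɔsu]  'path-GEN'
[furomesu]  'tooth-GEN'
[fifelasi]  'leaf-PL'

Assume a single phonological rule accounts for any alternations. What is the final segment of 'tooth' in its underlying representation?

/ʃ/

The stem for 'tooth' ends in [s] in [furomesu] but [ʃ] in [furomeʃi].
But 'leaf' keeps [s] in both environments ([fifelasu], [fifelasi]), so there is no rule changing /s/ to [ʃ] before the PL suffix.
Therefore /ʃ/ is basic and [s] is derived by depalatalization (palato-alveolar /ʃ/ becomes [s] when no front vowel follows).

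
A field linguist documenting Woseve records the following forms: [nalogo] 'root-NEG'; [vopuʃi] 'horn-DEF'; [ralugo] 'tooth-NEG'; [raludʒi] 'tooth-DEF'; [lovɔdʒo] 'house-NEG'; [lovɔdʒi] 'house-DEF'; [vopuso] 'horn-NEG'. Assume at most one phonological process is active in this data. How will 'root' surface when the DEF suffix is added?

The root 'tooth' surfaces as [raludʒi] and [ralugo], with a stem-final [dʒ] ~ [g] alternation.
But 'house' keeps [dʒ] in both environments ([lovɔdʒi], [lovɔdʒo]), so there is no rule changing /dʒ/ to [g] before the NEG suffix.
Therefore /g/ is basic and [dʒ] is derived by palatalization before a front vowel (/g/ and /s/ become palato-alveolar [dʒ] and [ʃ] before a front vowel).
From [nalogo] the stem 'root' is /nalog/; before a front vowel this yields [nalodʒi].

[nalodʒi]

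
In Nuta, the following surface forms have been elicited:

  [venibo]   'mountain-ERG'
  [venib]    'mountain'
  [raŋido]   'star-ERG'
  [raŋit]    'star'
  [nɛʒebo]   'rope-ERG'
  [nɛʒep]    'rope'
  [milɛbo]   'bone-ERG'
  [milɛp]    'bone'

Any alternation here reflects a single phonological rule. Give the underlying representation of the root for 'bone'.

/milɛp/

The root 'bone' surfaces as [milɛbo] and [milɛp], with a stem-final [b] ~ [p] alternation.
Compare 'mountain', with invariant [b] in [venibo] and [venib]: an analysis with underlying /b/ and a rule producing [p] in isolation would wrongly predict alternation here too.
The underlying segment must be /p/; voiceless stops become voiced between vowels, yielding [b] there.
Hence 'bone' is /milɛp/ underlyingly.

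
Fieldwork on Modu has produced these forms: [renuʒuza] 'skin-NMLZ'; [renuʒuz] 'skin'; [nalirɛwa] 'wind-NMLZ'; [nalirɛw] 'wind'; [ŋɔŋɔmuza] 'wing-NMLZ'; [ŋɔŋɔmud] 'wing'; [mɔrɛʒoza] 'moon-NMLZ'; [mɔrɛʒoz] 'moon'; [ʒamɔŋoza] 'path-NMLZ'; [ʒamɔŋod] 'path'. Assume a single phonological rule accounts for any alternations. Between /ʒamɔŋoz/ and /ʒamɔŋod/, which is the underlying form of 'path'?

/ʒamɔŋod/

'path' shows [z] ~ [d] at the end of the stem ([ʒamɔŋoza] vs [ʒamɔŋod]).
Compare 'moon', with invariant [z] in [mɔrɛʒoza] and [mɔrɛʒoz]: an analysis with underlying /z/ and a rule producing [d] in isolation would wrongly predict alternation here too.
So /d/ is underlying, and a rule of intervocalic spirantization — voiced stops become fricatives between vowels — gives [z].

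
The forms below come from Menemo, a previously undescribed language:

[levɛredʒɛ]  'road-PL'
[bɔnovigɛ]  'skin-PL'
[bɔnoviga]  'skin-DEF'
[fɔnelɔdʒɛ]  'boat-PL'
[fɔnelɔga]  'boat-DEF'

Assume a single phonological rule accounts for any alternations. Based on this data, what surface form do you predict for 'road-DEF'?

'boat' shows [dʒ] ~ [g] at the end of the stem ([fɔnelɔdʒɛ] vs [fɔnelɔga]).
Compare 'skin', with invariant [g] in [bɔnovigɛ] and [bɔnoviga]: an analysis with underlying /g/ and a rule producing [dʒ] before the PL suffix would wrongly predict alternation here too.
The underlying segment must be /dʒ/; palato-alveolar /dʒ/ becomes [g] when no front vowel follows, yielding [g] there.
The one attested form of 'road', [levɛredʒɛ], shows underlying /levɛredʒ/. Applying the same rule when no front vowel follows gives [levɛrega].

[levɛrega]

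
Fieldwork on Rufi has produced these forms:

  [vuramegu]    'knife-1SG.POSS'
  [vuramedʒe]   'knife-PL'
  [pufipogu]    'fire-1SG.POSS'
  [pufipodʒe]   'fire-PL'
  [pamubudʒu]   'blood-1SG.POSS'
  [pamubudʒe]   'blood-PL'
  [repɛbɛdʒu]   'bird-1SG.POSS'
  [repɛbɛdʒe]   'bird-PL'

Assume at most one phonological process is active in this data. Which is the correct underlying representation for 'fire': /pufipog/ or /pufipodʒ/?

/pufipog/

'fire' shows [g] ~ [dʒ] at the end of the stem ([pufipogu] vs [pufipodʒe]).
Compare 'blood', with invariant [dʒ] in [pamubudʒu] and [pamubudʒe]: an analysis with underlying /dʒ/ and a rule producing [g] before the 1SG.POSS suffix would wrongly predict alternation here too.
The underlying segment must be /g/; /g/ becomes palato-alveolar [dʒ] before a front vowel, yielding [dʒ] there.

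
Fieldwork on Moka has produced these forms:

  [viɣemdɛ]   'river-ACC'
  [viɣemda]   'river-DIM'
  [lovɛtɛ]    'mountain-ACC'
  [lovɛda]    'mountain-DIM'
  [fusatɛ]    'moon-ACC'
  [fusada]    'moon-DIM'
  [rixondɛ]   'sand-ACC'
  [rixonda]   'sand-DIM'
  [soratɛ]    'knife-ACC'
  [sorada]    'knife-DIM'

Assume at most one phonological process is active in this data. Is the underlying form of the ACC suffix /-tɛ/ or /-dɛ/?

/-tɛ/

The ACC suffix surfaces as [-dɛ] and [-tɛ], depending on the final segment of the stem.
By contrast the DIM suffix keeps its initial [d] throughout — that segment must be underlying.
So the underlying form is /-tɛ/, and voiceless stops become voiced after a nasal.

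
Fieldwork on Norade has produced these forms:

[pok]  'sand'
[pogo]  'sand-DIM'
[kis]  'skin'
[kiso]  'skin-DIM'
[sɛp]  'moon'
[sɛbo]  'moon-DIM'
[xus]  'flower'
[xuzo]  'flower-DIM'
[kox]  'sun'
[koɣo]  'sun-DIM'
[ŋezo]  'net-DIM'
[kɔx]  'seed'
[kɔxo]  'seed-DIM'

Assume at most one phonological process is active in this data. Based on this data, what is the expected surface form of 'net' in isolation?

'flower' shows [s] ~ [z] at the end of the stem ([xus] vs [xuzo]).
Compare 'skin', with invariant [s] in [kis] and [kiso]: an analysis with underlying /s/ and a rule producing [z] before the DIM suffix would wrongly predict alternation here too.
So /z/ is underlying, and a rule of word-final obstruent devoicing — voiced obstruents become voiceless word-finally — gives [s].
From [ŋezo] the stem 'net' is /ŋez/; word-finally this yields [ŋes].

[ŋes]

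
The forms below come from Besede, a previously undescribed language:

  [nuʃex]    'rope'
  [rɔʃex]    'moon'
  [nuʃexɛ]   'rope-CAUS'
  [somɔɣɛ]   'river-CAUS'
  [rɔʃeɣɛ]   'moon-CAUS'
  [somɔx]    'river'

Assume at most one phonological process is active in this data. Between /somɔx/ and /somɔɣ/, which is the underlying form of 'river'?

The root 'river' surfaces as [somɔɣɛ] and [somɔx], with a stem-final [ɣ] ~ [x] alternation.
But 'rope' keeps [x] in both environments ([nuʃexɛ], [nuʃex]), so there is no rule changing /x/ to [ɣ] before the CAUS suffix.
The alternation reflects word-final obstruent devoicing: voiced obstruents become voiceless word-finally. /ɣ/ is underlying.

/somɔɣ/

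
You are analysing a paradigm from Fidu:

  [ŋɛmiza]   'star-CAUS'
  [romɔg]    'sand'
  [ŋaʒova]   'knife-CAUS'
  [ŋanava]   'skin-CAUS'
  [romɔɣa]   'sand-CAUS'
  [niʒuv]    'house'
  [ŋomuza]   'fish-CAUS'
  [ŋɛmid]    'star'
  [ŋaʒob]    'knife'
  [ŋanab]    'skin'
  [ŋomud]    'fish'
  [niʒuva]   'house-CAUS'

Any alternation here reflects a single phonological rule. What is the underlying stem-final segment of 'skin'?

'skin' shows [v] ~ [b] at the end of the stem ([ŋanava] vs [ŋanab]).
But 'house' keeps [v] in both environments ([niʒuva], [niʒuv]), so there is no rule changing /v/ to [b] in isolation.
The alternation reflects intervocalic spirantization: voiced stops become fricatives between vowels. /b/ is underlying.

/b/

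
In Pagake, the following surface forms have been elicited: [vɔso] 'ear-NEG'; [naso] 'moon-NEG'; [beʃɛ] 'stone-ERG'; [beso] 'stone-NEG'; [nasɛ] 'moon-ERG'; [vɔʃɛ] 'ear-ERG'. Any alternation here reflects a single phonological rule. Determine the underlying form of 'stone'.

The stem for 'stone' ends in [s] in [beso] but [ʃ] in [beʃɛ].
But 'moon' keeps [s] in both environments ([naso], [nasɛ]), so there is no rule changing /s/ to [ʃ] before the ERG suffix.
The alternation reflects depalatalization: palato-alveolar /ʃ/ becomes [s] when no front vowel follows. /ʃ/ is underlying.

/beʃ/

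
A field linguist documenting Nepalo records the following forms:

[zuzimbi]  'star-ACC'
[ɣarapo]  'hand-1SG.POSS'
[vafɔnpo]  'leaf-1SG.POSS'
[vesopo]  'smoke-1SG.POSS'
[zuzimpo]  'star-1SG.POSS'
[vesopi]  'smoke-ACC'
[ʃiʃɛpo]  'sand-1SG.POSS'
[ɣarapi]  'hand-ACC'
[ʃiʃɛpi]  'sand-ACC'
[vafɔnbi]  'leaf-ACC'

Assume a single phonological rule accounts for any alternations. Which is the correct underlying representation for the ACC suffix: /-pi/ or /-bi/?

The ACC morpheme has two allomorphs, [-bi] and [-pi].
By contrast the 1SG.POSS suffix keeps its initial [p] throughout — that segment must be underlying.
The ACC suffix is therefore /-bi/ underlyingly, with post-vocalic devoicing: voiced stops become voiceless after a vowel.

/-bi/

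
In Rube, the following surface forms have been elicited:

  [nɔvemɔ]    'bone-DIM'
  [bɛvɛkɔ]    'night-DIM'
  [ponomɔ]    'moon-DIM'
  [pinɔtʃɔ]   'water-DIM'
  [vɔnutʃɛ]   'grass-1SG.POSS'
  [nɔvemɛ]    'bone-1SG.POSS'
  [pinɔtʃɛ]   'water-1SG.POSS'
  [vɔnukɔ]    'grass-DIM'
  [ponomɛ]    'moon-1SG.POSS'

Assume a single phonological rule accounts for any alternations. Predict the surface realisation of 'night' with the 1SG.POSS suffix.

'grass' shows [k] ~ [tʃ] at the end of the stem ([vɔnukɔ] vs [vɔnutʃɛ]).
The stem 'water' ([pinɔtʃɔ], [pinɔtʃɛ]) shows [tʃ] unchanged in both environments, so [tʃ] cannot be basic with [k] derived before the DIM suffix.
The underlying segment must be /k/; /k/ becomes palato-alveolar [tʃ] before a front vowel, yielding [tʃ] there.
The one attested form of 'night', [bɛvɛkɔ], shows underlying /bɛvɛk/. Applying the same rule before a front vowel gives [bɛvɛtʃɛ].

[bɛvɛtʃɛ]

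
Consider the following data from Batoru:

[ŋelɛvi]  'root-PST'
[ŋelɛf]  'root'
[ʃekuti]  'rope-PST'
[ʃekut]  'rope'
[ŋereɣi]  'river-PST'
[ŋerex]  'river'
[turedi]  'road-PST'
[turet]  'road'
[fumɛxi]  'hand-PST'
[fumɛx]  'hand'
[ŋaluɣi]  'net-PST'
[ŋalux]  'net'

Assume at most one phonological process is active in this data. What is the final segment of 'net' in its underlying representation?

'net' shows [ɣ] ~ [x] at the end of the stem ([ŋaluɣi] vs [ŋalux]).
If /x/ were underlying and a rule turned it into [ɣ] before the PST suffix, 'hand' would also alternate; but it has [x] in both [fumɛxi] and [fumɛx].
The underlying segment must be /ɣ/; voiced obstruents become voiceless word-finally, yielding [x] there.

/ɣ/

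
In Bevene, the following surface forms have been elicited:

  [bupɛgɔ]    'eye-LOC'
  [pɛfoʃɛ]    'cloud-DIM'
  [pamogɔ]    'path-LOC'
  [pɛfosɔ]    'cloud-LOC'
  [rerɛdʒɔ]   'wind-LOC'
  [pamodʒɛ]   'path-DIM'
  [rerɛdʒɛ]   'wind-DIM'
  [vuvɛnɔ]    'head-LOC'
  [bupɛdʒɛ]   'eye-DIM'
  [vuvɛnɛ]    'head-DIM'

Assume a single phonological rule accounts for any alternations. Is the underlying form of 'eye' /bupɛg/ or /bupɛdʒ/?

The stem for 'eye' ends in [g] in [bupɛgɔ] but [dʒ] in [bupɛdʒɛ].
If /dʒ/ were underlying and a rule turned it into [g] before the LOC suffix, 'wind' would also alternate; but it has [dʒ] in both [rerɛdʒɔ] and [rerɛdʒɛ].
Therefore /g/ is basic and [dʒ] is derived by palatalization before a front vowel (/g/ and /s/ become palato-alveolar [dʒ] and [ʃ] before a front vowel).

/bupɛg/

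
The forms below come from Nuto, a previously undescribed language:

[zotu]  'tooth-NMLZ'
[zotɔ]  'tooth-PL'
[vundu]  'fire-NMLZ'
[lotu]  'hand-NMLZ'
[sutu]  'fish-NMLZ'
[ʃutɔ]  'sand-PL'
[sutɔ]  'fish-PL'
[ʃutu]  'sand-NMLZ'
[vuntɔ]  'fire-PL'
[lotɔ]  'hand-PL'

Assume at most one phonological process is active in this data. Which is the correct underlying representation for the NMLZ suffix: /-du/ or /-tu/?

The NMLZ morpheme has two allomorphs, [-du] and [-tu].
The PL suffix, which begins with [t], is invariant after every stem; so [t] is not altered by any rule here.
The NMLZ suffix is therefore /-du/ underlyingly, with post-vocalic devoicing: voiced stops become voiceless after a vowel.

/-du/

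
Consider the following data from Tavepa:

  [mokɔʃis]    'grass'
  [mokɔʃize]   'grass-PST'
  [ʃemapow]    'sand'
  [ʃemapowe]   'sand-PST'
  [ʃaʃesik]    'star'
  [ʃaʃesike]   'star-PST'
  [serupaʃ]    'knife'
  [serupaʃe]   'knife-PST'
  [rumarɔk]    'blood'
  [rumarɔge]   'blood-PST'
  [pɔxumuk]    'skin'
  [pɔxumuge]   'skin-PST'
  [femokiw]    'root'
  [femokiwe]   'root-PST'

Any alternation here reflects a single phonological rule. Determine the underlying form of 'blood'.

/rumarɔg/

The stem for 'blood' ends in [k] in [rumarɔk] but [g] in [rumarɔge].
But 'star' keeps [k] in both environments ([ʃaʃesik], [ʃaʃesike]), so there is no rule changing /k/ to [g] before the PST suffix.
Therefore /g/ is basic and [k] is derived by word-final obstruent devoicing (voiced obstruents become voiceless word-finally).
So 'blood' = /rumarɔg/.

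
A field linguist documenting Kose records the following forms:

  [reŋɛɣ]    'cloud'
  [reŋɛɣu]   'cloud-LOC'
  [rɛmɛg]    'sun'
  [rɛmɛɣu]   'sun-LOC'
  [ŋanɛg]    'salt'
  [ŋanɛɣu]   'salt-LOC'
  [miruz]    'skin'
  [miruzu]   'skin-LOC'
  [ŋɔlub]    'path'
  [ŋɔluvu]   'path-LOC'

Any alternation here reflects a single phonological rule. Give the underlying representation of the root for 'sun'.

The stem for 'sun' ends in [g] in [rɛmɛg] but [ɣ] in [rɛmɛɣu].
Compare 'cloud', with invariant [ɣ] in [reŋɛɣ] and [reŋɛɣu]: an analysis with underlying /ɣ/ and a rule producing [g] in isolation would wrongly predict alternation here too.
The underlying segment must be /g/; voiced stops become fricatives between vowels, yielding [ɣ] there.

/rɛmɛg/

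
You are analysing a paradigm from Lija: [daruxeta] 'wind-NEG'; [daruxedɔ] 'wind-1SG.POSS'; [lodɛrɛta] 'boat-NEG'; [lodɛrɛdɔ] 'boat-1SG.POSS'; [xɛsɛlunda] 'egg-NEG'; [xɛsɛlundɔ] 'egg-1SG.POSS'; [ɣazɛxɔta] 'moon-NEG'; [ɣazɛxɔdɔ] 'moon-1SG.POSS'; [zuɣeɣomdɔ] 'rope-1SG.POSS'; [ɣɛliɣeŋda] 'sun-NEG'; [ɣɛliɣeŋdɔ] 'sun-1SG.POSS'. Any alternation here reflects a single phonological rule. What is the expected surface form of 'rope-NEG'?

The NEG morpheme has two allomorphs, [-da] and [-ta].
By contrast the 1SG.POSS suffix keeps its initial [d] throughout — that segment must be underlying.
The NEG suffix is therefore /-ta/ underlyingly, with post-nasal voicing: voiceless stops become voiced after a nasal.
After 'rope', which ends in a nasal, the suffix surfaces as [-da], giving [zuɣeɣomda].

[zuɣeɣomda]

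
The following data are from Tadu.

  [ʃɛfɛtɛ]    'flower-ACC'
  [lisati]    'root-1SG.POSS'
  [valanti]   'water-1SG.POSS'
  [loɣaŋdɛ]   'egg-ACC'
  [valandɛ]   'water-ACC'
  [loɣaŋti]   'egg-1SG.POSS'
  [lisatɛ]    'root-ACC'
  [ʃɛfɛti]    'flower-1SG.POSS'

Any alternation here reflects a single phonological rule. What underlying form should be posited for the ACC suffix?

The ACC suffix surfaces as [-dɛ] and [-tɛ], depending on the final segment of the stem.
By contrast the 1SG.POSS suffix keeps its initial [t] throughout — that segment must be underlying.
So the underlying form is /-dɛ/, and voiced stops become voiceless after a vowel.

/-dɛ/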